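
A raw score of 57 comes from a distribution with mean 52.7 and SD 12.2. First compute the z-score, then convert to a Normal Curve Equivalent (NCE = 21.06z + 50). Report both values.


z = (X - mean) / SD = (57 - 52.7) / 12.2
z = 4.3 / 12.2
z = 0.3525
NCE = NCE = 21.06z + 50
Carry z at full precision (z = 4.3 / 12.2) into the conversion:
NCE = 21.06 * (4.3 / 12.2) + 50 = 90.558 / 12.2 + 50
NCE = 7.4228 + 50
NCE = 57.4228

57.4228


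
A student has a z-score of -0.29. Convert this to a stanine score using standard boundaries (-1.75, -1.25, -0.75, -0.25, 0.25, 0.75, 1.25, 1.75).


Stanine boundaries: [-1.75, -1.25, -0.75, -0.25, 0.25, 0.75, 1.25, 1.75]
z = -0.29
Check each boundary:
  z >= -1.75 -> could be stanine 2
  z >= -1.25 -> could be stanine 3
  z >= -0.75 -> could be stanine 4
  z < -0.25
  z < 0.25
  z < 0.75
  z < 1.25
  z < 1.75
Highest qualifying boundary gives stanine = 4

4


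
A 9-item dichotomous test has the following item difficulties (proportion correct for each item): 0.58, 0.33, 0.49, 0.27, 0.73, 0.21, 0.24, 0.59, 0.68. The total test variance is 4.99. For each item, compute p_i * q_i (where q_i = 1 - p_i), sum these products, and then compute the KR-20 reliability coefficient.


For each item, compute p_i * q_i:
  Item 1: 0.58 * 0.42 = 0.2436
  Item 2: 0.33 * 0.67 = 0.2211
  Item 3: 0.49 * 0.51 = 0.2499
  Item 4: 0.27 * 0.73 = 0.1971
  Item 5: 0.73 * 0.27 = 0.1971
  Item 6: 0.21 * 0.79 = 0.1659
  Item 7: 0.24 * 0.76 = 0.1824
  Item 8: 0.59 * 0.41 = 0.2419
  Item 9: 0.68 * 0.32 = 0.2176
Sum(p_i * q_i) = 0.2436 + 0.2211 + 0.2499 + 0.1971 + 0.1971 + 0.1659 + 0.1824 + 0.2419 + 0.2176 = 1.9166
KR-20 = (k/(k-1)) * (1 - Sum(p_i*q_i) / Var_total)
= (9/8) * (1 - 1.9166/4.99)
= 1.125 * 0.6159
KR-20 = 0.6929

0.6929


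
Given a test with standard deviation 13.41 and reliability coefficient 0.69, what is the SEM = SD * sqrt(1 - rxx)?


SEM = SD * sqrt(1 - rxx)
SEM = 13.41 * sqrt(1 - 0.69)
SEM = 13.41 * sqrt(0.31) = 13.41 * 0.556776
SEM = 7.4664

7.4664


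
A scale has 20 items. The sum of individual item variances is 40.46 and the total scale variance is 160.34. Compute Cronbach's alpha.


alpha = (k/(k-1)) * (1 - sum(si^2)/s_total^2)
= (20/19) * (1 - 40.46/160.34)
alpha = 0.787

0.787


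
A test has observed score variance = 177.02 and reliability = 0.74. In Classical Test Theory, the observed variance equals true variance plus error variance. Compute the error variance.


var_true = rxx * var_obs = 0.74 * 177.02 = 130.9948
var_error = var_obs - var_true
var_error = 177.02 - 130.9948
var_error = 46.0252

46.0252


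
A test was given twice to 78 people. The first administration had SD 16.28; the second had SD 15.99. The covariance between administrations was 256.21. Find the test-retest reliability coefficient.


r = cov(X,Y) / (SD_X * SD_Y)
r = 256.21 / (16.28 * 15.99)
r = 256.21 / 260.3172
r = 0.9842

0.9842


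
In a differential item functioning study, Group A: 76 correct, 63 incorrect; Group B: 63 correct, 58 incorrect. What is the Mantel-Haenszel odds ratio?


Odds_A = 76/63 = 1.2063
Odds_B = 63/58 = 1.0862
OR = Odds_A / Odds_B = 1.2063 / 1.0862
Exactly, OR = (76 * 58) / (63 * 63) = 4408 / 3969
OR = 1.1106

1.1106


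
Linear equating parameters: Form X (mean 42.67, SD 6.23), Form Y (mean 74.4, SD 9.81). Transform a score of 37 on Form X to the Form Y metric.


slope = SD_Y / SD_X = 9.81 / 6.23 ~ 1.5746
intercept = mean_Y - slope * mean_X = 74.4 - (9.81 / 6.23) * 42.67 ~ 7.2102
Y = slope * X + intercept. To avoid rounding drift from the rounded slope/intercept, evaluate the equivalent form Y = mean_Y + SD_Y * (X - mean_X) / SD_X at full precision:
Y = 74.4 + 9.81 * (37 - 42.67) / 6.23
Y = 74.4 - 9.81 * 5.67 / 6.23
Y = 74.4 - 55.6227 / 6.23
Y = 74.4 - 8.9282
Y = 65.4718

65.4718


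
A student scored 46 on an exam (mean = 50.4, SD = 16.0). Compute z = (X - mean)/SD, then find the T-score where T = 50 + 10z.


z = (X - mean) / SD = (46 - 50.4) / 16.0
z = -4.4 / 16.0
z = -0.275
T-score = T = 50 + 10z
Carry z at full precision (z = -4.4 / 16.0) into the conversion:
T-score = 50 + 10 * (-4.4 / 16.0) = 50 + -44 / 16.0
T-score = 50 + -2.75
T-score = 47.25

47.25


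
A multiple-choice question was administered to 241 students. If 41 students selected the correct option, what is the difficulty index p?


Item difficulty p = number correct / total examinees
p = 41 / 241
p = 0.1701

0.1701


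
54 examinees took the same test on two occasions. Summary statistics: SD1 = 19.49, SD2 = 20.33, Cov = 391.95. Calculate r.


r = cov(X,Y) / (SD_X * SD_Y)
r = 391.95 / (19.49 * 20.33)
r = 391.95 / 396.2317
r = 0.9892

0.9892


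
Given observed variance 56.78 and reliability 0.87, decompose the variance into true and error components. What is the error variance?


var_true = rxx * var_obs = 0.87 * 56.78 = 49.3986
var_error = var_obs - var_true
var_error = 56.78 - 49.3986
var_error = 7.3814

7.3814


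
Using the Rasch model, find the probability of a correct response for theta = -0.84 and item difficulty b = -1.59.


theta - b = -0.84 - -1.59 = 0.75
exp(-(theta - b)) = exp(-0.75) = 0.4724
P = 1 / (1 + 0.4724)
P = 0.6792

0.6792


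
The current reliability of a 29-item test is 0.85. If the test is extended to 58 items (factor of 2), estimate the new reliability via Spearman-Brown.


r_new = (n * rxx) / (1 + (n-1) * rxx)
r_new = (2 * 0.85) / (1 + 1 * 0.85)
r_new = 1.7 / 1.85
r_new = 0.9189

0.9189


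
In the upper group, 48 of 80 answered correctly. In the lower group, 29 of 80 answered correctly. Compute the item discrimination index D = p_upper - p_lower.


p_upper = 48/80 = 0.6
p_lower = 29/80 = 0.3625
D = 0.6 - 0.3625 = 0.2375

0.2375


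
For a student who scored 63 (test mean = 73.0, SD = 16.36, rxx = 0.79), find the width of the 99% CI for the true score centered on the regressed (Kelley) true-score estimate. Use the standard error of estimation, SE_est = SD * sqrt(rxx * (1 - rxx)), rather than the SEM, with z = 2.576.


True score estimate = 0.79*63 + 0.21*73.0 = 65.1
SE_est = SD * sqrt(rxx * (1 - rxx)) = 16.36 * sqrt(0.79 * 0.21) = 16.36 * sqrt(0.1659) = 6.663563
CI = T_est +/- z * SE_est, so width = 2 * z * SE_est = 2 * 2.576 * 6.663563
Width = 34.3307

34.3307


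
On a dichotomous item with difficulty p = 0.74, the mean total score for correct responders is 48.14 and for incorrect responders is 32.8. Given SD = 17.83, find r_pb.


q = 1 - p = 0.26
rpb = ((M1 - M0) / SD) * sqrt(p * q)
rpb = ((48.14 - 32.8) / 17.83) * sqrt(0.74 * 0.26)
rpb = 0.3774

0.3774


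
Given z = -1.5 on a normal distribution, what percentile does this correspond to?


CDF(z) = 0.5 * (1 + erf(z/sqrt(2)))
erf(-1.0607) = -0.8664
CDF = 0.0668
Percentile rank = 0.0668 * 100 = 6.68

6.68


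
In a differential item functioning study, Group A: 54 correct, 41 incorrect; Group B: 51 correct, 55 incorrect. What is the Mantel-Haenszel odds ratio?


Odds_A = 54/41 = 1.3171
Odds_B = 51/55 = 0.9273
OR = Odds_A / Odds_B = 1.3171 / 0.9273
Exactly, OR = (54 * 55) / (41 * 51) = 2970 / 2091
OR = 1.4204

1.4204


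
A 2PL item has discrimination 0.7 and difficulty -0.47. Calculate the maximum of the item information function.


For 2PL, max info at theta = b = -0.47
I_max = a^2 / 4 = 0.7^2 / 4
= 0.49 / 4
I_max = 0.1225

0.1225


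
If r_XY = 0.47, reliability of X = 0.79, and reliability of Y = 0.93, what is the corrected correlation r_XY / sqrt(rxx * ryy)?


r_corrected = rxy / sqrt(rxx * ryy)
= 0.47 / sqrt(0.79 * 0.93)
= 0.47 / sqrt(0.7347)
= 0.47 / 0.857146
r_corrected = 0.5483

0.5483


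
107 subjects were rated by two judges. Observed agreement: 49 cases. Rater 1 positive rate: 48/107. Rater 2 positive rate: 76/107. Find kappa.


P_o = 49/107 = 0.457944
P_e = (48*76 + 59*31) / 11449 = 0.478382
kappa = (P_o - P_e) / (1 - P_e)
kappa = (0.457944 - 0.478382) / (1 - 0.478382)
kappa = -0.0392

-0.0392


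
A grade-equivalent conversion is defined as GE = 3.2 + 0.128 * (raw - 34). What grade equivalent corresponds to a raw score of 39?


raw - median = 39 - 34 = 5
slope * diff = 0.128 * 5 = 0.64
GE = 3.2 + 0.64
GE = 3.84

3.84


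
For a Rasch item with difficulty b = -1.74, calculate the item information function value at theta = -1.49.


P = 1/(1+exp(-(-1.49--1.74))) = 0.5622
I = P*(1-P) = 0.5622 * 0.4378
I = 0.2461

0.2461


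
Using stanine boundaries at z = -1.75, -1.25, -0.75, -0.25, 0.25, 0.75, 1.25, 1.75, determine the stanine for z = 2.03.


Stanine boundaries: [-1.75, -1.25, -0.75, -0.25, 0.25, 0.75, 1.25, 1.75]
z = 2.03
Check each boundary:
  z >= -1.75 -> could be stanine 2
  z >= -1.25 -> could be stanine 3
  z >= -0.75 -> could be stanine 4
  z >= -0.25 -> could be stanine 5
  z >= 0.25 -> could be stanine 6
  z >= 0.75 -> could be stanine 7
  z >= 1.25 -> could be stanine 8
  z >= 1.75 -> could be stanine 9
Highest qualifying boundary gives stanine = 9

9


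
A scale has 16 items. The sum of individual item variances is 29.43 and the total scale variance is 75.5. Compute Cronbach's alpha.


alpha = (k/(k-1)) * (1 - sum(si^2)/s_total^2)
= (16/15) * (1 - 29.43/75.5)
alpha = 0.6509

0.6509


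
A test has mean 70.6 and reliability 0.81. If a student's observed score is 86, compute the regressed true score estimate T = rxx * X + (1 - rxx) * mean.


T_est = rxx * X + (1 - rxx) * mean
T_est = 0.81 * 86 + 0.19 * 70.6
T_est = 69.66 + 13.414
T_est = 83.074

83.074


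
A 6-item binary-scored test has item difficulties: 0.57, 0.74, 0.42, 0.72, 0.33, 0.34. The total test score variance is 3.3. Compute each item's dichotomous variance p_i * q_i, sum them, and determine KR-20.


For each item, compute p_i * q_i:
  Item 1: 0.57 * 0.43 = 0.2451
  Item 2: 0.74 * 0.26 = 0.1924
  Item 3: 0.42 * 0.58 = 0.2436
  Item 4: 0.72 * 0.28 = 0.2016
  Item 5: 0.33 * 0.67 = 0.2211
  Item 6: 0.34 * 0.66 = 0.2244
Sum(p_i * q_i) = 0.2451 + 0.1924 + 0.2436 + 0.2016 + 0.2211 + 0.2244 = 1.3282
KR-20 = (k/(k-1)) * (1 - Sum(p_i*q_i) / Var_total)
= (6/5) * (1 - 1.3282/3.3)
= 1.2 * 0.5975
KR-20 = 0.717

0.717


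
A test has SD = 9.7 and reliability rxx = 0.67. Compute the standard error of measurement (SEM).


SEM = SD * sqrt(1 - rxx)
SEM = 9.7 * sqrt(1 - 0.67)
SEM = 9.7 * sqrt(0.33) = 9.7 * 0.574456
SEM = 5.5722

5.5722


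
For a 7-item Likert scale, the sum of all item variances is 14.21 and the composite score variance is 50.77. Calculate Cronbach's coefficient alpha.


alpha = (k/(k-1)) * (1 - sum(si^2)/s_total^2)
= (7/6) * (1 - 14.21/50.77)
alpha = 0.8401

0.8401


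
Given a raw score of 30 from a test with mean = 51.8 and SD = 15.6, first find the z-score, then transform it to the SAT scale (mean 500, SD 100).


z = (X - mean) / SD = (30 - 51.8) / 15.6
z = -21.8 / 15.6
z = -1.3974
SAT-scale = SAT = 500 + 100z
Carry z at full precision (z = -21.8 / 15.6) into the conversion:
SAT-scale = 500 + 100 * (-21.8 / 15.6) = 500 + -2180 / 15.6
SAT-scale = 500 + -139.7436
SAT-scale = 360.2564

360.2564


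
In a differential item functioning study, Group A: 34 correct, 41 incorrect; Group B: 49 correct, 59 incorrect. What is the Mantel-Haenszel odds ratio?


Odds_A = 34/41 = 0.8293
Odds_B = 49/59 = 0.8305
OR = Odds_A / Odds_B = 0.8293 / 0.8305
Exactly, OR = (34 * 59) / (41 * 49) = 2006 / 2009
OR = 0.9985

0.9985


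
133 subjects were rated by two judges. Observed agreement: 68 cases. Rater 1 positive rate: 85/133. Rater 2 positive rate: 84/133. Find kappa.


P_o = 68/133 = 0.511278
P_e = (85*84 + 48*49) / 17689 = 0.536605
kappa = (P_o - P_e) / (1 - P_e)
kappa = (0.511278 - 0.536605) / (1 - 0.536605)
kappa = -0.0547

-0.0547


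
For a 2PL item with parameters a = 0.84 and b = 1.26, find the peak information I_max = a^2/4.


For 2PL, max info at theta = b = 1.26
I_max = a^2 / 4 = 0.84^2 / 4
= 0.7056 / 4
I_max = 0.1764

0.1764


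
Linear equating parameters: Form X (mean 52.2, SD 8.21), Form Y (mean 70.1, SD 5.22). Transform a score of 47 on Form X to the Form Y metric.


slope = SD_Y / SD_X = 5.22 / 8.21 ~ 0.6358
intercept = mean_Y - slope * mean_X = 70.1 - (5.22 / 8.21) * 52.2 ~ 36.9107
Y = slope * X + intercept. To avoid rounding drift from the rounded slope/intercept, evaluate the equivalent form Y = mean_Y + SD_Y * (X - mean_X) / SD_X at full precision:
Y = 70.1 + 5.22 * (47 - 52.2) / 8.21
Y = 70.1 - 5.22 * 5.2 / 8.21
Y = 70.1 - 27.144 / 8.21
Y = 70.1 - 3.3062
Y = 66.7938

66.7938


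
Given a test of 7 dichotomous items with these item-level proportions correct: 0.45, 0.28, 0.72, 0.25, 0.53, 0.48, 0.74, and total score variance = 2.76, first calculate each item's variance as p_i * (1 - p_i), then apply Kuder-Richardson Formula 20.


For each item, compute p_i * q_i:
  Item 1: 0.45 * 0.55 = 0.2475
  Item 2: 0.28 * 0.72 = 0.2016
  Item 3: 0.72 * 0.28 = 0.2016
  Item 4: 0.25 * 0.75 = 0.1875
  Item 5: 0.53 * 0.47 = 0.2491
  Item 6: 0.48 * 0.52 = 0.2496
  Item 7: 0.74 * 0.26 = 0.1924
Sum(p_i * q_i) = 0.2475 + 0.2016 + 0.2016 + 0.1875 + 0.2491 + 0.2496 + 0.1924 = 1.5293
KR-20 = (k/(k-1)) * (1 - Sum(p_i*q_i) / Var_total)
= (7/6) * (1 - 1.5293/2.76)
= 1.1667 * 0.4459
KR-20 = 0.5202

0.5202


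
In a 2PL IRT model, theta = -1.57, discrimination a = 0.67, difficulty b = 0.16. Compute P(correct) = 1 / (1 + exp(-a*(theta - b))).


a*(theta - b) = 0.67 * (-1.57 - 0.16) = -1.1591
exp(--1.1591) = 3.1871
P = 1 / (1 + 3.1871)
P = 0.2388

0.2388


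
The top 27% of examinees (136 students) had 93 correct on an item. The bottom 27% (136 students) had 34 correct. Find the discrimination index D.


p_upper = 93/136 = 0.6838
p_lower = 34/136 = 0.25
D = 0.6838 - 0.25 = 0.4338

0.4338


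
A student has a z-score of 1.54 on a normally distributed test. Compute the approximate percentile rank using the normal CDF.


CDF(z) = 0.5 * (1 + erf(z/sqrt(2)))
erf(1.0889) = 0.8764
CDF = 0.9382
Percentile rank = 0.9382 * 100 = 93.82

93.82


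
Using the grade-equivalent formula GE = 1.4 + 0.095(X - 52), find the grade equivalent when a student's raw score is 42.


raw - median = 42 - 52 = -10
slope * diff = 0.095 * -10 = -0.95
GE = 1.4 + -0.95
GE = 0.45

0.45


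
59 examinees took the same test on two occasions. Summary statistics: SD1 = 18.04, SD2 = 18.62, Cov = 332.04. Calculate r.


r = cov(X,Y) / (SD_X * SD_Y)
r = 332.04 / (18.04 * 18.62)
r = 332.04 / 335.9048
r = 0.9885

0.9885


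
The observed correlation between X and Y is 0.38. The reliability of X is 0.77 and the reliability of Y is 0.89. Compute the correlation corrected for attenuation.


r_corrected = rxy / sqrt(rxx * ryy)
= 0.38 / sqrt(0.77 * 0.89)
= 0.38 / sqrt(0.6853)
= 0.38 / 0.827828
r_corrected = 0.459

0.459


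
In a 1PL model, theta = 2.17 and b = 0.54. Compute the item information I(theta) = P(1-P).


P = 1/(1+exp(-(2.17-0.54))) = 0.8362
I = P*(1-P) = 0.8362 * 0.1638
I = 0.137

0.137


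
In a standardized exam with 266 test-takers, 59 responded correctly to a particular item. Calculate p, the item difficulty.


Item difficulty p = number correct / total examinees
p = 59 / 266
p = 0.2218

0.2218


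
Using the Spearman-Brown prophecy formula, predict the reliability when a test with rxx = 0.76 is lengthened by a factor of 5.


r_new = (n * rxx) / (1 + (n-1) * rxx)
r_new = (5 * 0.76) / (1 + 4 * 0.76)
r_new = 3.8 / 4.04
r_new = 0.9406

0.9406


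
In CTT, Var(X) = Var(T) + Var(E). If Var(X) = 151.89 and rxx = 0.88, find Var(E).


var_true = rxx * var_obs = 0.88 * 151.89 = 133.6632
var_error = var_obs - var_true
var_error = 151.89 - 133.6632
var_error = 18.2268

18.2268


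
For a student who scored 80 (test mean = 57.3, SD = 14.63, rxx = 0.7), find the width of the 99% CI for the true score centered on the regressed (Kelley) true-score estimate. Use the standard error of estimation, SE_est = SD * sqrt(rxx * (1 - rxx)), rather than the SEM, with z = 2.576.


True score estimate = 0.7*80 + 0.3*57.3 = 73.19
SE_est = SD * sqrt(rxx * (1 - rxx)) = 14.63 * sqrt(0.7 * 0.3) = 14.63 * sqrt(0.21) = 6.704308
CI = T_est +/- z * SE_est, so width = 2 * z * SE_est = 2 * 2.576 * 6.704308
Width = 34.5406

34.5406


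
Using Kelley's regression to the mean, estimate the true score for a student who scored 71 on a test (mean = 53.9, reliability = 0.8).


T_est = rxx * X + (1 - rxx) * mean
T_est = 0.8 * 71 + 0.2 * 53.9
T_est = 56.8 + 10.78
T_est = 67.58

67.58


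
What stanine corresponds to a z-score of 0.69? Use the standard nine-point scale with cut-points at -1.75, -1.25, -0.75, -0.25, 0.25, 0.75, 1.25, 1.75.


Stanine boundaries: [-1.75, -1.25, -0.75, -0.25, 0.25, 0.75, 1.25, 1.75]
z = 0.69
Check each boundary:
  z >= -1.75 -> could be stanine 2
  z >= -1.25 -> could be stanine 3
  z >= -0.75 -> could be stanine 4
  z >= -0.25 -> could be stanine 5
  z >= 0.25 -> could be stanine 6
  z < 0.75
  z < 1.25
  z < 1.75
Highest qualifying boundary gives stanine = 6

6


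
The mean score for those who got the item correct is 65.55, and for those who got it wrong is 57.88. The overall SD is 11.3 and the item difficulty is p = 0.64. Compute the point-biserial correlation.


q = 1 - p = 0.36
rpb = ((M1 - M0) / SD) * sqrt(p * q)
rpb = ((65.55 - 57.88) / 11.3) * sqrt(0.64 * 0.36)
rpb = 0.3258

0.3258


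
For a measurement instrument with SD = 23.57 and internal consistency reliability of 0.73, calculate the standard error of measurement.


SEM = SD * sqrt(1 - rxx)
SEM = 23.57 * sqrt(1 - 0.73)
SEM = 23.57 * sqrt(0.27) = 23.57 * 0.519615
SEM = 12.2473

12.2473


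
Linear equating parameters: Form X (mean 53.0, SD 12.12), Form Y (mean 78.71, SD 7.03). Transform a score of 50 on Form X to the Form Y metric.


slope = SD_Y / SD_X = 7.03 / 12.12 ~ 0.58
intercept = mean_Y - slope * mean_X = 78.71 - (7.03 / 12.12) * 53.0 ~ 47.9683
Y = slope * X + intercept. To avoid rounding drift from the rounded slope/intercept, evaluate the equivalent form Y = mean_Y + SD_Y * (X - mean_X) / SD_X at full precision:
Y = 78.71 + 7.03 * (50 - 53.0) / 12.12
Y = 78.71 - 7.03 * 3.0 / 12.12
Y = 78.71 - 21.09 / 12.12
Y = 78.71 - 1.7401
Y = 76.9699

76.9699


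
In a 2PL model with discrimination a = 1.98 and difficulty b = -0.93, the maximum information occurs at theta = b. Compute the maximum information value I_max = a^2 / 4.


For 2PL, max info at theta = b = -0.93
I_max = a^2 / 4 = 1.98^2 / 4
= 3.9204 / 4
I_max = 0.9801

0.9801


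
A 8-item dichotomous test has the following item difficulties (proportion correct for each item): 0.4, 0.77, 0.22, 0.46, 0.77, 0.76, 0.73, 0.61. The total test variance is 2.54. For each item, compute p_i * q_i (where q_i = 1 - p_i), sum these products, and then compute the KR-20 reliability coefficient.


For each item, compute p_i * q_i:
  Item 1: 0.4 * 0.6 = 0.24
  Item 2: 0.77 * 0.23 = 0.1771
  Item 3: 0.22 * 0.78 = 0.1716
  Item 4: 0.46 * 0.54 = 0.2484
  Item 5: 0.77 * 0.23 = 0.1771
  Item 6: 0.76 * 0.24 = 0.1824
  Item 7: 0.73 * 0.27 = 0.1971
  Item 8: 0.61 * 0.39 = 0.2379
Sum(p_i * q_i) = 0.24 + 0.1771 + 0.1716 + 0.2484 + 0.1771 + 0.1824 + 0.1971 + 0.2379 = 1.6316
KR-20 = (k/(k-1)) * (1 - Sum(p_i*q_i) / Var_total)
= (8/7) * (1 - 1.6316/2.54)
= 1.1429 * 0.3576
KR-20 = 0.4087

0.4087


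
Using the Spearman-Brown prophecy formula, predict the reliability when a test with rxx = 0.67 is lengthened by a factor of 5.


r_new = (n * rxx) / (1 + (n-1) * rxx)
r_new = (5 * 0.67) / (1 + 4 * 0.67)
r_new = 3.35 / 3.68
r_new = 0.9103

0.9103


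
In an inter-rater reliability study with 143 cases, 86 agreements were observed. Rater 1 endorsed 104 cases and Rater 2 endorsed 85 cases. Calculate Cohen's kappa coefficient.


P_o = 86/143 = 0.601399
P_e = (104*85 + 39*58) / 20449 = 0.542912
kappa = (P_o - P_e) / (1 - P_e)
kappa = (0.601399 - 0.542912) / (1 - 0.542912)
kappa = 0.128

0.128


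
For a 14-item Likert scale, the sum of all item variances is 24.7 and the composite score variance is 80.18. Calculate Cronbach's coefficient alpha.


alpha = (k/(k-1)) * (1 - sum(si^2)/s_total^2)
= (14/13) * (1 - 24.7/80.18)
alpha = 0.7452

0.7452


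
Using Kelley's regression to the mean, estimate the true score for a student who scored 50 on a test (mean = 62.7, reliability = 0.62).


T_est = rxx * X + (1 - rxx) * mean
T_est = 0.62 * 50 + 0.38 * 62.7
T_est = 31.0 + 23.826
T_est = 54.826

54.826


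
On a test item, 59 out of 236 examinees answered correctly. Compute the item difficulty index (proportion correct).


Item difficulty p = number correct / total examinees
p = 59 / 236
p = 0.25

0.25


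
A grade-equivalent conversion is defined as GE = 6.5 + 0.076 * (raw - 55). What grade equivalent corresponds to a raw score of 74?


raw - median = 74 - 55 = 19
slope * diff = 0.076 * 19 = 1.444
GE = 6.5 + 1.444
GE = 7.944

7.944


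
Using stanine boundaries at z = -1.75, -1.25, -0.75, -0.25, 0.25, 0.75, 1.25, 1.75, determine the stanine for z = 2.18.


Stanine boundaries: [-1.75, -1.25, -0.75, -0.25, 0.25, 0.75, 1.25, 1.75]
z = 2.18
Check each boundary:
  z >= -1.75 -> could be stanine 2
  z >= -1.25 -> could be stanine 3
  z >= -0.75 -> could be stanine 4
  z >= -0.25 -> could be stanine 5
  z >= 0.25 -> could be stanine 6
  z >= 0.75 -> could be stanine 7
  z >= 1.25 -> could be stanine 8
  z >= 1.75 -> could be stanine 9
Highest qualifying boundary gives stanine = 9

9


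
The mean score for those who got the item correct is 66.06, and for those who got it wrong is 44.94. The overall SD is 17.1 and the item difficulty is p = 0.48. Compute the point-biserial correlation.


q = 1 - p = 0.52
rpb = ((M1 - M0) / SD) * sqrt(p * q)
rpb = ((66.06 - 44.94) / 17.1) * sqrt(0.48 * 0.52)
rpb = 0.617

0.617


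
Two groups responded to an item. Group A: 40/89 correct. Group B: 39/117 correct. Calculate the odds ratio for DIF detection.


Odds_A = 40/49 = 0.8163
Odds_B = 39/78 = 0.5
OR = Odds_A / Odds_B = 0.8163 / 0.5
Exactly, OR = (40 * 78) / (49 * 39) = 3120 / 1911
OR = 1.6327

1.6327


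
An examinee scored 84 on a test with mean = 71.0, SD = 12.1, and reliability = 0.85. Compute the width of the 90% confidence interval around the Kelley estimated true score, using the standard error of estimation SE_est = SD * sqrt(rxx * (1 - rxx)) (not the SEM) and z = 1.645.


True score estimate = 0.85*84 + 0.15*71.0 = 82.05
SE_est = SD * sqrt(rxx * (1 - rxx)) = 12.1 * sqrt(0.85 * 0.15) = 12.1 * sqrt(0.1275) = 4.320564
CI = T_est +/- z * SE_est, so width = 2 * z * SE_est = 2 * 1.645 * 4.320564
Width = 14.2147

14.2147


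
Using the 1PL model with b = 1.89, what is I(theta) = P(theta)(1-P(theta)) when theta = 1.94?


P = 1/(1+exp(-(1.94-1.89))) = 0.5125
I = P*(1-P) = 0.5125 * 0.4875
I = 0.2498

0.2498


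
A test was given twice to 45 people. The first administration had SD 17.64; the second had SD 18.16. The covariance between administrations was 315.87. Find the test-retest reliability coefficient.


r = cov(X,Y) / (SD_X * SD_Y)
r = 315.87 / (17.64 * 18.16)
r = 315.87 / 320.3424
r = 0.986

0.986


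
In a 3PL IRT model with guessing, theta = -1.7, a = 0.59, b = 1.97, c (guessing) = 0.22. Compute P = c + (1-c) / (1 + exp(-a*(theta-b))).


logit = 0.59*(-1.7 - 1.97) = -2.1653
P* = 1/(1 + exp(--2.1653)) = 0.1029
P = 0.22 + (1 - 0.22) * 0.1029
P = 0.3003

0.3003


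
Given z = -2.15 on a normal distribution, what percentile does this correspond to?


CDF(z) = 0.5 * (1 + erf(z/sqrt(2)))
erf(-1.5203) = -0.9684
CDF = 0.0158
Percentile rank = 0.0158 * 100 = 1.58

1.58


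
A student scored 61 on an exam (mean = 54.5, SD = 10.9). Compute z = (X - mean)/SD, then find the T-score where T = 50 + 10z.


z = (X - mean) / SD = (61 - 54.5) / 10.9
z = 6.5 / 10.9
z = 0.5963
T-score = T = 50 + 10z
Carry z at full precision (z = 6.5 / 10.9) into the conversion:
T-score = 50 + 10 * (6.5 / 10.9) = 50 + 65 / 10.9
T-score = 50 + 5.9633
T-score = 55.9633

55.9633


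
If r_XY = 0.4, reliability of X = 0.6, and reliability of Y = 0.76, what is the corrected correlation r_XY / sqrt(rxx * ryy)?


r_corrected = rxy / sqrt(rxx * ryy)
= 0.4 / sqrt(0.6 * 0.76)
= 0.4 / sqrt(0.456)
= 0.4 / 0.675278
r_corrected = 0.5923

0.5923


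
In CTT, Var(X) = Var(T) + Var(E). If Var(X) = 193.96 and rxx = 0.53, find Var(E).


var_true = rxx * var_obs = 0.53 * 193.96 = 102.7988
var_error = var_obs - var_true
var_error = 193.96 - 102.7988
var_error = 91.1612

91.1612


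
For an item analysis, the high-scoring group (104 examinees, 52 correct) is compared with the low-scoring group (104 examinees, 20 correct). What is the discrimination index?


p_upper = 52/104 = 0.5
p_lower = 20/104 = 0.1923
D = 0.5 - 0.1923 = 0.3077

0.3077


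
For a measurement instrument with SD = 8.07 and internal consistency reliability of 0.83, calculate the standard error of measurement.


SEM = SD * sqrt(1 - rxx)
SEM = 8.07 * sqrt(1 - 0.83)
SEM = 8.07 * sqrt(0.17) = 8.07 * 0.412311
SEM = 3.3273

3.3273


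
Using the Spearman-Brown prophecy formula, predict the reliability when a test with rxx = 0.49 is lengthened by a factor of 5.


r_new = (n * rxx) / (1 + (n-1) * rxx)
r_new = (5 * 0.49) / (1 + 4 * 0.49)
r_new = 2.45 / 2.96
r_new = 0.8277

0.8277


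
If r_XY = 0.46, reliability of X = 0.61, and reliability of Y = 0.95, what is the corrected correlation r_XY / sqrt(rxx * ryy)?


r_corrected = rxy / sqrt(rxx * ryy)
= 0.46 / sqrt(0.61 * 0.95)
= 0.46 / sqrt(0.5795)
= 0.46 / 0.761249
r_corrected = 0.6043

0.6043


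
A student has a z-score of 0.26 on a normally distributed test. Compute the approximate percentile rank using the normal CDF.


CDF(z) = 0.5 * (1 + erf(z/sqrt(2)))
erf(0.1838) = 0.2051
CDF = 0.6026
Percentile rank = 0.6026 * 100 = 60.26

60.26


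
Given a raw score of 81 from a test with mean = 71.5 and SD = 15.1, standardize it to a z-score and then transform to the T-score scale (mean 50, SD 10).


z = (X - mean) / SD = (81 - 71.5) / 15.1
z = 9.5 / 15.1
z = 0.6291
T-score = T = 50 + 10z
Carry z at full precision (z = 9.5 / 15.1) into the conversion:
T-score = 50 + 10 * (9.5 / 15.1) = 50 + 95 / 15.1
T-score = 50 + 6.2914
T-score = 56.2914

56.2914


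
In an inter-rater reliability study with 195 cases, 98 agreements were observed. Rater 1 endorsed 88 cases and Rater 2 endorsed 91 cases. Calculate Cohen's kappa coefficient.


P_o = 98/195 = 0.502564
P_e = (88*91 + 107*104) / 38025 = 0.503248
kappa = (P_o - P_e) / (1 - P_e)
kappa = (0.502564 - 0.503248) / (1 - 0.503248)
kappa = -0.0014

-0.0014


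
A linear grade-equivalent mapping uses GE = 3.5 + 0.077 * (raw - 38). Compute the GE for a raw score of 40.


raw - median = 40 - 38 = 2
slope * diff = 0.077 * 2 = 0.154
GE = 3.5 + 0.154
GE = 3.654

3.654


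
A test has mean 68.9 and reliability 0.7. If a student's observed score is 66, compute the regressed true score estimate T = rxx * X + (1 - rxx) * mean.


T_est = rxx * X + (1 - rxx) * mean
T_est = 0.7 * 66 + 0.3 * 68.9
T_est = 46.2 + 20.67
T_est = 66.87

66.87


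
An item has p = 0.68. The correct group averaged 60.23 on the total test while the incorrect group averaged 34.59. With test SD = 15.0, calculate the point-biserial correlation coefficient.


q = 1 - p = 0.32
rpb = ((M1 - M0) / SD) * sqrt(p * q)
rpb = ((60.23 - 34.59) / 15.0) * sqrt(0.68 * 0.32)
rpb = 0.7974

0.7974


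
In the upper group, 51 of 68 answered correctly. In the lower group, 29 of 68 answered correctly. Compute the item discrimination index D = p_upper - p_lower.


p_upper = 51/68 = 0.75
p_lower = 29/68 = 0.4265
D = 0.75 - 0.4265 = 0.3235

0.3235


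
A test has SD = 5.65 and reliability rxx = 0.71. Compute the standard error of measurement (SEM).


SEM = SD * sqrt(1 - rxx)
SEM = 5.65 * sqrt(1 - 0.71)
SEM = 5.65 * sqrt(0.29) = 5.65 * 0.538516
SEM = 3.0426

3.0426


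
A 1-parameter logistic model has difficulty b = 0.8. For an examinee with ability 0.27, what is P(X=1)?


theta - b = 0.27 - 0.8 = -0.53
exp(-(theta - b)) = exp(0.53) = 1.6989
P = 1 / (1 + 1.6989)
P = 0.3705

0.3705


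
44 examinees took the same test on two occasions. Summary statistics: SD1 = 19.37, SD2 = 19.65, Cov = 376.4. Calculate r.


r = cov(X,Y) / (SD_X * SD_Y)
r = 376.4 / (19.37 * 19.65)
r = 376.4 / 380.6205
r = 0.9889

0.9889


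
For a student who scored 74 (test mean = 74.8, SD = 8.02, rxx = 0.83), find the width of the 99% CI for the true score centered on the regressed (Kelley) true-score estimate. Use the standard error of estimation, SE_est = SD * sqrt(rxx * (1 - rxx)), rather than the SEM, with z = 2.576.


True score estimate = 0.83*74 + 0.17*74.8 = 74.136
SE_est = SD * sqrt(rxx * (1 - rxx)) = 8.02 * sqrt(0.83 * 0.17) = 8.02 * sqrt(0.1411) = 3.012575
CI = T_est +/- z * SE_est, so width = 2 * z * SE_est = 2 * 2.576 * 3.012575
Width = 15.5208

15.5208


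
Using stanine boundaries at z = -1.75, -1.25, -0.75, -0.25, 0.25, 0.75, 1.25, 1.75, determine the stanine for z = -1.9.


Stanine boundaries: [-1.75, -1.25, -0.75, -0.25, 0.25, 0.75, 1.25, 1.75]
z = -1.9
Check each boundary:
  z < -1.75
  z < -1.25
  z < -0.75
  z < -0.25
  z < 0.25
  z < 0.75
  z < 1.25
  z < 1.75
Highest qualifying boundary gives stanine = 1

1


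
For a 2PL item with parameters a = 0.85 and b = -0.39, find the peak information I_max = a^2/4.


For 2PL, max info at theta = b = -0.39
I_max = a^2 / 4 = 0.85^2 / 4
= 0.7225 / 4
I_max = 0.1806

0.1806


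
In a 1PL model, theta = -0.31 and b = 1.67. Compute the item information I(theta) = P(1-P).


P = 1/(1+exp(-(-0.31-1.67))) = 0.1213
I = P*(1-P) = 0.1213 * 0.8787
I = 0.1066

0.1066


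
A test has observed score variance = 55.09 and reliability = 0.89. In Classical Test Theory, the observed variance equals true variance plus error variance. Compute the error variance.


var_true = rxx * var_obs = 0.89 * 55.09 = 49.0301
var_error = var_obs - var_true
var_error = 55.09 - 49.0301
var_error = 6.0599

6.0599


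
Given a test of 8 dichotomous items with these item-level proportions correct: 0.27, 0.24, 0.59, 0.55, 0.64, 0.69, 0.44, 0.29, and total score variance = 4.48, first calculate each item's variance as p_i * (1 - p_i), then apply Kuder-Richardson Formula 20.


For each item, compute p_i * q_i:
  Item 1: 0.27 * 0.73 = 0.1971
  Item 2: 0.24 * 0.76 = 0.1824
  Item 3: 0.59 * 0.41 = 0.2419
  Item 4: 0.55 * 0.45 = 0.2475
  Item 5: 0.64 * 0.36 = 0.2304
  Item 6: 0.69 * 0.31 = 0.2139
  Item 7: 0.44 * 0.56 = 0.2464
  Item 8: 0.29 * 0.71 = 0.2059
Sum(p_i * q_i) = 0.1971 + 0.1824 + 0.2419 + 0.2475 + 0.2304 + 0.2139 + 0.2464 + 0.2059 = 1.7655
KR-20 = (k/(k-1)) * (1 - Sum(p_i*q_i) / Var_total)
= (8/7) * (1 - 1.7655/4.48)
= 1.1429 * 0.6059
KR-20 = 0.6925

0.6925


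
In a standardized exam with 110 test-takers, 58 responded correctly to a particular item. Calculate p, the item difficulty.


Item difficulty p = number correct / total examinees
p = 58 / 110
p = 0.5273

0.5273


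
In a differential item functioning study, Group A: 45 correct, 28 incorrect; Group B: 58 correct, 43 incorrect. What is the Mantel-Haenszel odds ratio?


Odds_A = 45/28 = 1.6071
Odds_B = 58/43 = 1.3488
OR = Odds_A / Odds_B = 1.6071 / 1.3488
Exactly, OR = (45 * 43) / (28 * 58) = 1935 / 1624
OR = 1.1915

1.1915


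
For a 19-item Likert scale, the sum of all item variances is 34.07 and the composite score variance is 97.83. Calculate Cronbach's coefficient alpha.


alpha = (k/(k-1)) * (1 - sum(si^2)/s_total^2)
= (19/18) * (1 - 34.07/97.83)
alpha = 0.688

0.688


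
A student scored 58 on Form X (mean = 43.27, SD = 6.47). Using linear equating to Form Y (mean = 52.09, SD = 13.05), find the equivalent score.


slope = SD_Y / SD_X = 13.05 / 6.47 ~ 2.017
intercept = mean_Y - slope * mean_X = 52.09 - (13.05 / 6.47) * 43.27 ~ -35.1857
Y = slope * X + intercept. To avoid rounding drift from the rounded slope/intercept, evaluate the equivalent form Y = mean_Y + SD_Y * (X - mean_X) / SD_X at full precision:
Y = 52.09 + 13.05 * (58 - 43.27) / 6.47
Y = 52.09 + 13.05 * 14.73 / 6.47
Y = 52.09 + 192.2265 / 6.47
Y = 52.09 + 29.7104
Y = 81.8004

81.8004


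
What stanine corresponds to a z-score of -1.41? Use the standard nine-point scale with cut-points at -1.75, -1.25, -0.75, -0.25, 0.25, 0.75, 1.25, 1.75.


Stanine boundaries: [-1.75, -1.25, -0.75, -0.25, 0.25, 0.75, 1.25, 1.75]
z = -1.41
Check each boundary:
  z >= -1.75 -> could be stanine 2
  z < -1.25
  z < -0.75
  z < -0.25
  z < 0.25
  z < 0.75
  z < 1.25
  z < 1.75
Highest qualifying boundary gives stanine = 2

2


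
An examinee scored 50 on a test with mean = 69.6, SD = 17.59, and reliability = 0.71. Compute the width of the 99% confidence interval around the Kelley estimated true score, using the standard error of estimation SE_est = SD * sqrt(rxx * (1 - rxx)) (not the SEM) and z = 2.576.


True score estimate = 0.71*50 + 0.29*69.6 = 55.684
SE_est = SD * sqrt(rxx * (1 - rxx)) = 17.59 * sqrt(0.71 * 0.29) = 17.59 * sqrt(0.2059) = 7.981674
CI = T_est +/- z * SE_est, so width = 2 * z * SE_est = 2 * 2.576 * 7.981674
Width = 41.1216

41.1216


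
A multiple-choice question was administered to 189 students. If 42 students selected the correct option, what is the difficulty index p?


Item difficulty p = number correct / total examinees
p = 42 / 189
p = 0.2222

0.2222


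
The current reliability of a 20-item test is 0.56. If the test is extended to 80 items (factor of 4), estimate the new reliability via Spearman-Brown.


r_new = (n * rxx) / (1 + (n-1) * rxx)
r_new = (4 * 0.56) / (1 + 3 * 0.56)
r_new = 2.24 / 2.68
r_new = 0.8358

0.8358


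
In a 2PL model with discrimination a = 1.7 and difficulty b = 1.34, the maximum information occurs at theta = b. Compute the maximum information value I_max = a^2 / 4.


For 2PL, max info at theta = b = 1.34
I_max = a^2 / 4 = 1.7^2 / 4
= 2.89 / 4
I_max = 0.7225

0.7225


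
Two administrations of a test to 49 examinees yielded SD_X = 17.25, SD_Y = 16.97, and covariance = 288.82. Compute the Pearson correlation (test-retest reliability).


r = cov(X,Y) / (SD_X * SD_Y)
r = 288.82 / (17.25 * 16.97)
r = 288.82 / 292.7325
r = 0.9866

0.9866


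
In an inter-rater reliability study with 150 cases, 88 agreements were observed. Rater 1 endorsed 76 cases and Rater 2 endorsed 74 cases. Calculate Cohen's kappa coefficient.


P_o = 88/150 = 0.586667
P_e = (76*74 + 74*76) / 22500 = 0.499911
kappa = (P_o - P_e) / (1 - P_e)
kappa = (0.586667 - 0.499911) / (1 - 0.499911)
kappa = 0.1735

0.1735


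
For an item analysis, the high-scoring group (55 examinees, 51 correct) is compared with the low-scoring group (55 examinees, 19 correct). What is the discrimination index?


p_upper = 51/55 = 0.9273
p_lower = 19/55 = 0.3455
D = 0.9273 - 0.3455 = 0.5818

0.5818


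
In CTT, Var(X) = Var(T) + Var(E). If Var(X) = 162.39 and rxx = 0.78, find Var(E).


var_true = rxx * var_obs = 0.78 * 162.39 = 126.6642
var_error = var_obs - var_true
var_error = 162.39 - 126.6642
var_error = 35.7258

35.7258


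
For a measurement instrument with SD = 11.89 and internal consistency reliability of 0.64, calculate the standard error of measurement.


SEM = SD * sqrt(1 - rxx)
SEM = 11.89 * sqrt(1 - 0.64)
SEM = 11.89 * sqrt(0.36) = 11.89 * 0.6
SEM = 7.134

7.134


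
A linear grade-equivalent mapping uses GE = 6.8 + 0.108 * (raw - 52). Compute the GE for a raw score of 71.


raw - median = 71 - 52 = 19
slope * diff = 0.108 * 19 = 2.052
GE = 6.8 + 2.052
GE = 8.852

8.852


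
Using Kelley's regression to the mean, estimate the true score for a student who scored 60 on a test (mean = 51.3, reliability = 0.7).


T_est = rxx * X + (1 - rxx) * mean
T_est = 0.7 * 60 + 0.3 * 51.3
T_est = 42.0 + 15.39
T_est = 57.39

57.39


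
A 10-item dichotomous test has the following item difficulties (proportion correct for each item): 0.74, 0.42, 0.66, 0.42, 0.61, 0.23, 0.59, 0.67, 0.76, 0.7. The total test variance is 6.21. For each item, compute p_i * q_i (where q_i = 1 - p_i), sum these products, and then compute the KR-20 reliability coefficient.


For each item, compute p_i * q_i:
  Item 1: 0.74 * 0.26 = 0.1924
  Item 2: 0.42 * 0.58 = 0.2436
  Item 3: 0.66 * 0.34 = 0.2244
  Item 4: 0.42 * 0.58 = 0.2436
  Item 5: 0.61 * 0.39 = 0.2379
  Item 6: 0.23 * 0.77 = 0.1771
  Item 7: 0.59 * 0.41 = 0.2419
  Item 8: 0.67 * 0.33 = 0.2211
  Item 9: 0.76 * 0.24 = 0.1824
  Item 10: 0.7 * 0.3 = 0.21
Sum(p_i * q_i) = 0.1924 + 0.2436 + 0.2244 + 0.2436 + 0.2379 + 0.1771 + 0.2419 + 0.2211 + 0.1824 + 0.21 = 2.1744
KR-20 = (k/(k-1)) * (1 - Sum(p_i*q_i) / Var_total)
= (10/9) * (1 - 2.1744/6.21)
= 1.1111 * 0.6499
KR-20 = 0.7221

0.7221


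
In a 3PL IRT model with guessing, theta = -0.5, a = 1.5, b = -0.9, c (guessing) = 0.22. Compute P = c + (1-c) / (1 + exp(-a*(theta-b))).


logit = 1.5*(-0.5 - -0.9) = 0.6
P* = 1/(1 + exp(-0.6)) = 0.6457
P = 0.22 + (1 - 0.22) * 0.6457
P = 0.7236

0.7236


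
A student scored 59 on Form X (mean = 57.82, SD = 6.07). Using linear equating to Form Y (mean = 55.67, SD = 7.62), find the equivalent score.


slope = SD_Y / SD_X = 7.62 / 6.07 ~ 1.2554
intercept = mean_Y - slope * mean_X = 55.67 - (7.62 / 6.07) * 57.82 ~ -16.9146
Y = slope * X + intercept. To avoid rounding drift from the rounded slope/intercept, evaluate the equivalent form Y = mean_Y + SD_Y * (X - mean_X) / SD_X at full precision:
Y = 55.67 + 7.62 * (59 - 57.82) / 6.07
Y = 55.67 + 7.62 * 1.18 / 6.07
Y = 55.67 + 8.9916 / 6.07
Y = 55.67 + 1.4813
Y = 57.1513

57.1513


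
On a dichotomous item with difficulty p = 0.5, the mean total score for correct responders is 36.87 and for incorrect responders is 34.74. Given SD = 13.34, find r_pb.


q = 1 - p = 0.5
rpb = ((M1 - M0) / SD) * sqrt(p * q)
rpb = ((36.87 - 34.74) / 13.34) * sqrt(0.5 * 0.5)
rpb = 0.0798

0.0798


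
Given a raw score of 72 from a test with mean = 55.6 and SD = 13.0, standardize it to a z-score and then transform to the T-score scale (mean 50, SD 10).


z = (X - mean) / SD = (72 - 55.6) / 13.0
z = 16.4 / 13.0
z = 1.2615
T-score = T = 50 + 10z
Carry z at full precision (z = 16.4 / 13.0) into the conversion:
T-score = 50 + 10 * (16.4 / 13.0) = 50 + 164 / 13.0
T-score = 50 + 12.6154
T-score = 62.6154

62.6154


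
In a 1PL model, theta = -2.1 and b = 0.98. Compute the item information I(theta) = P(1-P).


P = 1/(1+exp(-(-2.1-0.98))) = 0.0439
I = P*(1-P) = 0.0439 * 0.9561
I = 0.042

0.042


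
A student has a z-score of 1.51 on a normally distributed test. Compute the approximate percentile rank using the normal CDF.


CDF(z) = 0.5 * (1 + erf(z/sqrt(2)))
erf(1.0677) = 0.869
CDF = 0.9345
Percentile rank = 0.9345 * 100 = 93.45

93.45


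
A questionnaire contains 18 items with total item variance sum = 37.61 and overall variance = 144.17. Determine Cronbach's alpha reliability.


alpha = (k/(k-1)) * (1 - sum(si^2)/s_total^2)
= (18/17) * (1 - 37.61/144.17)
alpha = 0.7826

0.7826


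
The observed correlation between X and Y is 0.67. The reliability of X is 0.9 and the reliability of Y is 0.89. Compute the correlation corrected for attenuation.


r_corrected = rxy / sqrt(rxx * ryy)
= 0.67 / sqrt(0.9 * 0.89)
= 0.67 / sqrt(0.801)
= 0.67 / 0.894986
r_corrected = 0.7486

0.7486


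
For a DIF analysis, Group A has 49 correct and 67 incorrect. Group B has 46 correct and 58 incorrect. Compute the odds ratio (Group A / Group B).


Odds_A = 49/67 = 0.7313
Odds_B = 46/58 = 0.7931
OR = Odds_A / Odds_B = 0.7313 / 0.7931
Exactly, OR = (49 * 58) / (67 * 46) = 2842 / 3082
OR = 0.9221

0.9221


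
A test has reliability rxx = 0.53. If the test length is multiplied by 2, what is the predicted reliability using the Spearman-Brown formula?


r_new = (n * rxx) / (1 + (n-1) * rxx)
r_new = (2 * 0.53) / (1 + 1 * 0.53)
r_new = 1.06 / 1.53
r_new = 0.6928

0.6928


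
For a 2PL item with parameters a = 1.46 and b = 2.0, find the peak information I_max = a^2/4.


For 2PL, max info at theta = b = 2.0
I_max = a^2 / 4 = 1.46^2 / 4
= 2.1316 / 4
I_max = 0.5329

0.5329


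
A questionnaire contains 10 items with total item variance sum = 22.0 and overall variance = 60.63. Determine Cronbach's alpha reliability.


alpha = (k/(k-1)) * (1 - sum(si^2)/s_total^2)
= (10/9) * (1 - 22.0/60.63)
alpha = 0.7079

0.7079
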